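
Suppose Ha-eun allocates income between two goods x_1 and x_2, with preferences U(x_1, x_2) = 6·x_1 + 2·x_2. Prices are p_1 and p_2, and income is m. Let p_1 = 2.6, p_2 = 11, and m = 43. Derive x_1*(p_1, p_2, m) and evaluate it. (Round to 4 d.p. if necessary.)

x_1 gives more utility per dollar, so spend all income on x_1: x_1* = m/p_1, x_2* = 0.
Numerically: x_1* = 16.5385, x_2* = 0.

x_1* = 16.5385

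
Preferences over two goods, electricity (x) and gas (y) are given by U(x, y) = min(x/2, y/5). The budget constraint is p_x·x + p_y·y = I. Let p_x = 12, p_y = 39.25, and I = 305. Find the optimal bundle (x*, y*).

x* = 2.7696, y* = 6.924

With perfect complements, no substitution: consume in ratio x:y = 2:5.
Budget: p_x·x + p_y·(5/2)·x = I, so (2·p_x + 5·p_y)·x = 2·I.
Demand: x*(p_x,p_y,I) = 2·I/(2·p_x + 5·p_y), y* = 5·I/(2·p_x + 5·p_y).
Here 2·12 + 5·39.25 = 220.25, giving x* = 2.7696 and y* = 6.924.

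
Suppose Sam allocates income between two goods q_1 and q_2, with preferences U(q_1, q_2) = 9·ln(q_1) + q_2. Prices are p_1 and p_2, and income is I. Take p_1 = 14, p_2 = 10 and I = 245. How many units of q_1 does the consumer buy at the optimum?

Set MRS = p_1/p_2: (9/q_1)/1 = p_1/p_2.
So q_1*(p_1,p_2) = 9·p_2/p_1, independent of income; and q_2* = (I − 9·p_2)/p_2.
At the given prices: q_1* = 9·10/14 = 6.4286.

q_1* = 6.4286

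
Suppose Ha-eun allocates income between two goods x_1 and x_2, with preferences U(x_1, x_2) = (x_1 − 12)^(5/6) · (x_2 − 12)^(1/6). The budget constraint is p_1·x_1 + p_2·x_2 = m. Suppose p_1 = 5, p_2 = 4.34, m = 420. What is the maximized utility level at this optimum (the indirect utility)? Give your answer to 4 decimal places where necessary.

MRS = 5·(x_2−12)/(x_1−12). Tangency with p_1/p_2 gives x_2−12 = (1/5)·(p_1/p_2)·(x_1−12).
Substituting into the budget: x_1* = 12 + 5/6·(m − 12·p_1 − 12·p_2)/p_1, and x_2* = 12 + 1/6·(…)/p_2.
Discretionary income = 420 − 12·5 − 12·4.34 = 307.92; x_1* = 12 + 5/6·307.92/5 = 63.32; x_2* = 12 + 1/6·307.92/4.34 = 23.8249.
Utility at the optimum: U(63.32, 23.8249) = 40.1826.

V = 40.1826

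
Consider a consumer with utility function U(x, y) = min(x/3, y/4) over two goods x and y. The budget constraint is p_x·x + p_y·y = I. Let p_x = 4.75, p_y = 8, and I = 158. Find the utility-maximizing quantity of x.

x* = 10.2486

Demand: x*(p_x,p_y,I) = 3·I/(3·p_x + 4·p_y), y* = 4·I/(3·p_x + 4·p_y).
Here 3·4.75 + 4·8 = 46.25, giving x* = 10.2486.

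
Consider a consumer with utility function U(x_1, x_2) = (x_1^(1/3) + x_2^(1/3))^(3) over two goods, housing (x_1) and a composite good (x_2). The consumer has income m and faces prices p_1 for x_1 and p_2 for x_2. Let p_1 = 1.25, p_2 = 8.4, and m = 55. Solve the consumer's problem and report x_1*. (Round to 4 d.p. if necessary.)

Substitute x_2 = (x_2/x_1)·x_1 into the budget: x_1* = m/(p_1 + p_2·(x_2/x_1)).
Numerically x_2/x_1 = 0.057405, so x_1* = 55/(1.25 + 8.4·0.057405) = 31.7516.

x_1* = 31.7516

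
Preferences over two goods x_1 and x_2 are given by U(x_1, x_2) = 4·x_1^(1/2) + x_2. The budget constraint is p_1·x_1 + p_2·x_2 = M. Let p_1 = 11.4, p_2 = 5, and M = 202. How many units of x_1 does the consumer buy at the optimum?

Set MRS = p_1/p_2: 2·x_1^(−1/2) = p_1/p_2.
Thus x_1* = (2·p_2/p_1)² — independent of M — with the rest of income spent on x_2.
Plugging in: x_1* = (2·5/11.4)² = 0.7695.

x_1* = 0.7695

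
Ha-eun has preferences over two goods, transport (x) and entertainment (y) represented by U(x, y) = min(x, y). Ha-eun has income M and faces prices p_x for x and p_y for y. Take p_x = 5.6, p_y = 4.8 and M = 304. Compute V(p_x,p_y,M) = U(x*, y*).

Demand: x*(p_x,p_y,M) = M/(p_x + p_y), y* = M/(p_x + p_y).
Here 5.6 + 4.8 = 10.4, giving x* = 29.2308 and y* = 29.2308.
Utility at the optimum: U(29.2308, 29.2308) = 29.2308.

V = 29.2308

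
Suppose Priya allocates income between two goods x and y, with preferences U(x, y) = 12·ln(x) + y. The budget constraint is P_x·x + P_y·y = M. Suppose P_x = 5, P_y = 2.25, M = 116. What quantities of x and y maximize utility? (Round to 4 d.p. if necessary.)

MU_x = 12/x, MU_y = 1. Tangency: 12/x = P_x/P_y.
So x*(P_x,P_y) = 12·P_y/P_x, independent of income; and y* = (M − 12·P_y)/P_y.
At the given prices: x* = 12·2.25/5 = 5.4, and y* = 39.5556.

x* = 5.4, y* = 39.5556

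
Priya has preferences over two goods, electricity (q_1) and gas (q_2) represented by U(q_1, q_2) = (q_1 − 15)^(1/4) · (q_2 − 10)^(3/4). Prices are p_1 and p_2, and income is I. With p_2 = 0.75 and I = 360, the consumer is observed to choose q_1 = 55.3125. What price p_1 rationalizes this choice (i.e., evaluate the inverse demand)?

MRS = (1/3)·(q_2−10)/(q_1−15). Tangency with p_1/p_2 gives q_2−10 = 3·(p_1/p_2)·(q_1−15).
Substituting into the budget: q_1* = 15 + 0.25·(I − 15·p_1 − 10·p_2)/p_1, and q_2* = 10 + 0.75·(…)/p_2.
Set q_1* = 55.3125 in the demand function and solve for p_1: p_1 = 2.

p_1 = 2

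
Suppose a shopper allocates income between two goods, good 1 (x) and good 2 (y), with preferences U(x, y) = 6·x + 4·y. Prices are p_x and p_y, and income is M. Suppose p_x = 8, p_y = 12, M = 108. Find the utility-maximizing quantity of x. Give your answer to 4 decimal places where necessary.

Linear utility — the consumer picks whichever good has higher MU/price: 6/8 = 0.75 vs 4/12 = 0.3333.
x gives more utility per dollar, so spend all income on x: x* = M/p_x, y* = 0.
Numerically: x* = 13.5, y* = 0.

x* = 13.5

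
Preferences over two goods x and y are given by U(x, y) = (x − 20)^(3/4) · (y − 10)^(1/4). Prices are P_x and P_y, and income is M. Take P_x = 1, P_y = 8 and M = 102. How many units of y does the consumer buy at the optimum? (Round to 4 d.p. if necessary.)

y* = 10.0625

MRS = 3·(y−10)/(x−20). Tangency with P_x/P_y gives y−10 = (1/3)·(P_x/P_y)·(x−20).
Substituting into the budget: x* = 20 + 0.75·(M − 20·P_x − 10·P_y)/P_x, and y* = 10 + 0.25·(…)/P_y.
Discretionary income = 102 − 20·1 − 10·8 = 2; y* = 10 + 0.25·2/8 = 10.0625.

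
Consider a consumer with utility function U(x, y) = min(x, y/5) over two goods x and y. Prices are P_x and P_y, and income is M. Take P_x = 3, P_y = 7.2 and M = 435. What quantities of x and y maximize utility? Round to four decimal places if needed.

x* = 11.1538, y* = 55.7692

Leontief preferences: the optimum is at the kink where x/1 = y/5, i.e. y = 5·x.
Budget: P_x·x + P_y·5·x = M, so (P_x + 5·P_y)·x = M.
Demand: x*(P_x,P_y,M) = M/(P_x + 5·P_y), y* = 5·M/(P_x + 5·P_y).
Here 3 + 5·7.2 = 39, giving x* = 11.1538 and y* = 55.7692.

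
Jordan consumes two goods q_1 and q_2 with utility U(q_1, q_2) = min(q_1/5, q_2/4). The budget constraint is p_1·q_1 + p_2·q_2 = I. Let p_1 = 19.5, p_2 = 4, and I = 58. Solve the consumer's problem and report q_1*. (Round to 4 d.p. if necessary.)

q_1* = 2.5551

Leontief preferences: the optimum is at the kink where q_1/5 = q_2/4, i.e. q_2 = (4/5)·q_1.
Budget: p_1·q_1 + p_2·(4/5)·q_1 = I, so (5·p_1 + 4·p_2)·q_1 = 5·I.
Demand: q_1*(p_1,p_2,I) = 5·I/(5·p_1 + 4·p_2), q_2* = 4·I/(5·p_1 + 4·p_2).
Here 5·19.5 + 4·4 = 113.5, giving q_1* = 2.5551.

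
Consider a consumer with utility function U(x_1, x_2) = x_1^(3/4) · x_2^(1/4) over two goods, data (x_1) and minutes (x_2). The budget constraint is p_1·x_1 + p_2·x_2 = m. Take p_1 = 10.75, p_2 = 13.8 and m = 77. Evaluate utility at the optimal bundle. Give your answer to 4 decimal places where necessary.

MU_x_1/MU_x_2 = (0.75·x_2)/(0.25·x_1); tangency sets this equal to p_1/p_2.
So 0.75·p_2·x_2 = 0.25·p_1·x_1; combined with the budget, a share 0.75 of income goes to x_1.
Demand: x_1*(p_1,p_2,m) = 0.75·m/p_1 and x_2* = 0.25·m/p_2.
At p_1=10.75, p_2=13.8, m=77: x_1* = 0.75·77/10.75 = 5.3721, x_2* = 1.3949.
Utility at the optimum: U(5.3721, 1.3949) = 3.8348.

V = 3.8348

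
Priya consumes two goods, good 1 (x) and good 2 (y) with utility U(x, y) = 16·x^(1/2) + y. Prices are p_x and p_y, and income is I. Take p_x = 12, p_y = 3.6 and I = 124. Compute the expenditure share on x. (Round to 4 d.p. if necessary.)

share on x = 0.5574

MU_x = 8/√x, MU_y = 1. Tangency: 8/√x = p_x/p_y.
Thus x* = (8·p_y/p_x)² — independent of I — with the rest of income spent on y.
Plugging in: x* = (8·3.6/12)² = 5.76, y* = 15.2444.
Expenditure on x: 12·5.76 = 69.12; share = 0.5574.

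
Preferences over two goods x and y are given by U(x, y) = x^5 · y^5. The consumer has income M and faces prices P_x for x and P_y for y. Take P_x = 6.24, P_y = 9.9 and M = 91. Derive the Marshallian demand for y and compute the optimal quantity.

y* = 4.596

Tangency: MRS = y/x = P_x/P_y.
So 5·P_y·y = 5·P_x·x; combined with the budget, a share 0.5 of income goes to x.
Demand: x*(P_x,P_y,M) = 0.5·M/P_x and y* = 0.5·M/P_y.
At P_x=6.24, P_y=9.9, M=91: y* = 0.5·91/9.9 = 4.596.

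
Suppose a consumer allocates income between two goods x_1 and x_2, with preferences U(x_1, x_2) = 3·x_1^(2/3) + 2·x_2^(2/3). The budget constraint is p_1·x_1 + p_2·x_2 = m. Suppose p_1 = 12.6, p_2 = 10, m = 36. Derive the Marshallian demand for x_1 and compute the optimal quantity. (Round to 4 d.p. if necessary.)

With the ratio pinned down, the budget gives x_1* = m/(p_1 + p_2·(x_2/x_1)) and x_2* = (x_2/x_1)·x_1*.
Numerically x_2/x_1 = 0.592704, so x_1* = 36/(12.6 + 10·0.592704) = 1.9431.

x_1* = 1.9431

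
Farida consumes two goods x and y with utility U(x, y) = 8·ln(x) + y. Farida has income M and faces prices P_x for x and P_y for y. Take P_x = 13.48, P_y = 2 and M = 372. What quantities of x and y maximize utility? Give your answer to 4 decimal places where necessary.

x* = 1.1869, y* = 178

Set MRS = P_x/P_y: (8/x)/1 = P_x/P_y.
So x*(P_x,P_y) = 8·P_y/P_x, independent of income; and y* = (M − 8·P_y)/P_y.
At the given prices: x* = 8·2/13.48 = 1.1869, and y* = 178.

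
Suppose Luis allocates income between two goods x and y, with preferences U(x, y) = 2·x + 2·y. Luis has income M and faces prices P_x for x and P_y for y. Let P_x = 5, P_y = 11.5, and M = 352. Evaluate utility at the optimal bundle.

x gives more utility per dollar, so spend all income on x: x* = M/P_x, y* = 0.
Numerically: x* = 70.4, y* = 0.
Utility at the optimum: U(70.4, 0) = 140.8.

V = 140.8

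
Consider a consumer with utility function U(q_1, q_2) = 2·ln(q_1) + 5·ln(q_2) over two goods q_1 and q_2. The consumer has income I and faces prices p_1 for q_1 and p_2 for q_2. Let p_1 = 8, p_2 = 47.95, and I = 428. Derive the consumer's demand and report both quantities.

MU_q_1/MU_q_2 = (2·q_2)/(5·q_1); tangency sets this equal to p_1/p_2.
So 2·p_2·q_2 = 5·p_1·q_1; combined with the budget, a share 2/7 of income goes to q_1.
Demand: q_1*(p_1,p_2,I) = 2/7·I/p_1 and q_2* = 5/7·I/p_2.
At p_1=8, p_2=47.95, I=428: q_1* = 2/7·428/8 = 15.2857, q_2* = 6.3757.

q_1* = 15.2857, q_2* = 6.3757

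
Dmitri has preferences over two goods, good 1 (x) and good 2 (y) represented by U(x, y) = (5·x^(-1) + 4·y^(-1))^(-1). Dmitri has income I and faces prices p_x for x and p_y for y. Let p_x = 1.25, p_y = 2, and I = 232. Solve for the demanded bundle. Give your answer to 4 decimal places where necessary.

x* = 87.0801, y* = 61.5749

MU_x ∝ 5·x^(-2), MU_y ∝ 4·y^(-2), so MRS = (5/4)·(y/x)^(2) = p_x/p_y.
Hence y/x = ((4/5)·p_x/p_y)^(1/(2)), i.e. raised to the 0.5 power.
Substitute y = (y/x)·x into the budget: x* = I/(p_x + p_y·(y/x)).
Numerically y/x = 0.707107, so x* = 232/(1.25 + 2·0.707107) = 87.0801 and y* = 0.707107·87.0801 = 61.5749.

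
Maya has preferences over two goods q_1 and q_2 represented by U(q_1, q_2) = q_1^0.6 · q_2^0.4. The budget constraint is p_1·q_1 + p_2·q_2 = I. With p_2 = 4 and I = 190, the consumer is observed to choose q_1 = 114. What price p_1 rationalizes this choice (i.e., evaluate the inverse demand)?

The MRS is (3/2)·q_2/q_1. Set MRS = p_1/p_2.
Rearranging, p_2·q_2 = (2/3)·p_1·q_1. Substituting into the budget gives p_1·q_1·(1 + (2/3)) = I.
Demand: q_1*(p_1,p_2,I) = 0.6·I/p_1 and q_2* = 0.4·I/p_2.
Set q_1* = 114 in the demand function and solve for p_1: p_1 = 1.

p_1 = 1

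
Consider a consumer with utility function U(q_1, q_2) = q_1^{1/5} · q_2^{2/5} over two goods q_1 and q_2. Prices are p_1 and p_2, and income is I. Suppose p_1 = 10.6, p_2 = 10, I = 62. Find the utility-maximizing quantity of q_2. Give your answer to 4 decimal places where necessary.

q_2* = 4.1333

Tangency: MRS = (1/2)·q_2/q_1 = p_1/p_2.
So 0.2·p_2·q_2 = 0.4·p_1·q_1; combined with the budget, a share 1/3 of income goes to q_1.
Demand: q_1*(p_1,p_2,I) = 1/3·I/p_1 and q_2* = 2/3·I/p_2.
At p_1=10.6, p_2=10, I=62: q_2* = 2/3·62/10 = 4.1333.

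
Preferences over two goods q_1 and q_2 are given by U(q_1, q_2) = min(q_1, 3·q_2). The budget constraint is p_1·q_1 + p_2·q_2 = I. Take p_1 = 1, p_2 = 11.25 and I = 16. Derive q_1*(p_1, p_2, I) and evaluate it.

q_1* = 3.3684

Demand: q_1*(p_1,p_2,I) = 3·I/(3·p_1 + p_2), q_2* = I/(3·p_1 + p_2).
Here 3·1 + 11.25 = 14.25, giving q_1* = 3.3684.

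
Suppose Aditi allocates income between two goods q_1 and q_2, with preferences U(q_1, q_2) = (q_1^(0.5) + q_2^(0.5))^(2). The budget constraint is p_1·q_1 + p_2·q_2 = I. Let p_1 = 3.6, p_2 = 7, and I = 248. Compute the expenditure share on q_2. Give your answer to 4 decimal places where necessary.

From the CES first-order condition, (q_2/q_1)^(0.5) = p_1/p_2.
Hence q_2/q_1 = (p_1/p_2)^(1/(0.5)), i.e. raised to the 2 power.
With the ratio pinned down, the budget gives q_1* = I/(p_1 + p_2·(q_2/q_1)) and q_2* = (q_2/q_1)·q_1*.
Numerically q_2/q_1 = 0.26449, so q_1* = 248/(3.6 + 7·0.26449) = 45.4927 and q_2* = 0.26449·45.4927 = 12.0323.
Expenditure on q_2: 7·12.0323 = 84.2264; share = 0.3396.

share on q_2 = 0.3396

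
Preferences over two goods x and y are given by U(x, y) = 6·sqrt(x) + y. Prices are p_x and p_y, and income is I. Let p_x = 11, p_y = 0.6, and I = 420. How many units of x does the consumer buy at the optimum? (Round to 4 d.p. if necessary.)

MU_x = 3/√x, MU_y = 1. Tangency: 3/√x = p_x/p_y.
Thus x* = (3·p_y/p_x)² — independent of I — with the rest of income spent on y.
Plugging in: x* = (3·0.6/11)² = 0.0268.

x* = 0.0268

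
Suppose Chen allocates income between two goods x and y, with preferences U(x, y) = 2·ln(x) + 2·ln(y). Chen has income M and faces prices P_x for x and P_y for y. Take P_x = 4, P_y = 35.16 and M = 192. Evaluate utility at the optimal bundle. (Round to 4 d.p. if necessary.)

Tangency: MRS = y/x = P_x/P_y.
Rearranging, P_y·y = P_x·x. Substituting into the budget gives P_x·x·(1 + 1) = M.
Demand: x*(P_x,P_y,M) = 0.5·M/P_x and y* = 0.5·M/P_y.
At P_x=4, P_y=35.16, M=192: x* = 0.5·192/4 = 24, y* = 2.7304.
Utility at the optimum: U(24, 2.7304) = 8.365.

V = 8.365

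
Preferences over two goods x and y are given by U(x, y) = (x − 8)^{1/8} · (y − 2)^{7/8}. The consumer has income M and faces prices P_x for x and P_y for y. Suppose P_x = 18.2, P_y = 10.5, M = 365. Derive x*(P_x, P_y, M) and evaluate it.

x* = 9.3626

MRS = (1/7)·(y−2)/(x−8). Tangency with P_x/P_y gives y−2 = 7·(P_x/P_y)·(x−8).
Substituting into the budget: x* = 8 + 0.125·(M − 8·P_x − 2·P_y)/P_x, and y* = 2 + 0.875·(…)/P_y.
Discretionary income = 365 − 8·18.2 − 2·10.5 = 198.4; x* = 8 + 0.125·198.4/18.2 = 9.3626.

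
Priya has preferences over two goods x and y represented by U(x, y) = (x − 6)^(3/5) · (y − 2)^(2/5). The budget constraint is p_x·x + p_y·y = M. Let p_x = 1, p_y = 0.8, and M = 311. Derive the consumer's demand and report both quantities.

x* = 188.04, y* = 153.7

Let x' = x−6, y' = y−2. MRS = (3/2)·y'/x' = p_x/p_y.
Substituting into the budget: x* = 6 + 0.6·(M − 6·p_x − 2·p_y)/p_x, and y* = 2 + 0.4·(…)/p_y.
Discretionary income = 311 − 6·1 − 2·0.8 = 303.4; x* = 6 + 0.6·303.4/1 = 188.04; y* = 2 + 0.4·303.4/0.8 = 153.7.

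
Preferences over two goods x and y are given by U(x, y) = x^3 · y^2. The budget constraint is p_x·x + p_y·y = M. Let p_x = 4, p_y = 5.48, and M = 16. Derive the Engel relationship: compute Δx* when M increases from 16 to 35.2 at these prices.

Δx* = 2.88

Demand: x*(p_x,p_y,M) = 0.6·M/p_x and y* = 0.4·M/p_y.
At p_x=4, p_y=5.48, M=16: x* = 0.6·16/4 = 2.4.
At M' = 35.2: x* = 5.28. Change: 5.28 − 2.4 = 2.88.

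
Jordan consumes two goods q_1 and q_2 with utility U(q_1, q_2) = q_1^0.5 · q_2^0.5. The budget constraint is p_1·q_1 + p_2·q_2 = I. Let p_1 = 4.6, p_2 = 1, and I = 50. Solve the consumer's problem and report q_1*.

MU_q_1/MU_q_2 = (0.5·q_2)/(0.5·q_1); tangency sets this equal to p_1/p_2.
Rearranging, p_2·q_2 = p_1·q_1. Substituting into the budget gives p_1·q_1·(1 + 1) = I.
Demand: q_1*(p_1,p_2,I) = 0.5·I/p_1 and q_2* = 0.5·I/p_2.
At p_1=4.6, p_2=1, I=50: q_1* = 0.5·50/4.6 = 5.4348.

q_1* = 5.4348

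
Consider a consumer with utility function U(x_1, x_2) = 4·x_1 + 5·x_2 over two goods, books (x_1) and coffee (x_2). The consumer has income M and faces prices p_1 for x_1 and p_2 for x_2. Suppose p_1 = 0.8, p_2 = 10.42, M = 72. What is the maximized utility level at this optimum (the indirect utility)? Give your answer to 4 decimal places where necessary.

V = 360

Linear utility — the consumer picks whichever good has higher MU/price: 4/0.8 = 5 vs 5/10.42 = 0.4798.
x_1 gives more utility per dollar, so spend all income on x_1: x_1* = M/p_1, x_2* = 0.
Numerically: x_1* = 90, x_2* = 0.
Utility at the optimum: U(90, 0) = 360.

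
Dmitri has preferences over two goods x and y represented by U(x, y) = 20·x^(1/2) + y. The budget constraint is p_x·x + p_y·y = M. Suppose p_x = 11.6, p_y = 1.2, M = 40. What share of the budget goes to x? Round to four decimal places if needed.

share on x = 0.3103

MU_x = 10/√x, MU_y = 1. Tangency: 10/√x = p_x/p_y.
Solve: √x = 10·p_y/p_x, so x*(p_x,p_y) = (10·p_y/p_x)², and y* = (M − p_x·x*)/p_y.
Plugging in: x* = (10·1.2/11.6)² = 1.0702, y* = 22.9885.
Expenditure on x: 11.6·1.0702 = 12.4138; share = 0.3103.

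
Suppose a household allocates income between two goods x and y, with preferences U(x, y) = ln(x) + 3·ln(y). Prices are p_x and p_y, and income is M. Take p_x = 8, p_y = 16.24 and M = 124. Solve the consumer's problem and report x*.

Tangency: MRS = (1/3)·y/x = p_x/p_y.
So p_y·y = 3·p_x·x; combined with the budget, a share 0.25 of income goes to x.
Demand: x*(p_x,p_y,M) = 0.25·M/p_x and y* = 0.75·M/p_y.
At p_x=8, p_y=16.24, M=124: x* = 0.25·124/8 = 3.875.

x* = 3.875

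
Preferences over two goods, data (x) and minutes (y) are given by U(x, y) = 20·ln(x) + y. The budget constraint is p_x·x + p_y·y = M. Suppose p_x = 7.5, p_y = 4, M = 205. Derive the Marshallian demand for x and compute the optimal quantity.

x* = 10.6667

Set MRS = p_x/p_y: (20/x)/1 = p_x/p_y.
So x*(p_x,p_y) = 20·p_y/p_x, independent of income; and y* = (M − 20·p_y)/p_y.
At the given prices: x* = 20·4/7.5 = 10.6667.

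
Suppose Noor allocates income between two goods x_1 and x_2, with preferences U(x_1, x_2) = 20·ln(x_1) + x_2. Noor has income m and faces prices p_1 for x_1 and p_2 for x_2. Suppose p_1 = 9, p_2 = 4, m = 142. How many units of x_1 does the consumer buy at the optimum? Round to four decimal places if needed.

So x_1*(p_1,p_2) = 20·p_2/p_1, independent of income; and x_2* = (m − 20·p_2)/p_2.
At the given prices: x_1* = 20·4/9 = 8.8889.

x_1* = 8.8889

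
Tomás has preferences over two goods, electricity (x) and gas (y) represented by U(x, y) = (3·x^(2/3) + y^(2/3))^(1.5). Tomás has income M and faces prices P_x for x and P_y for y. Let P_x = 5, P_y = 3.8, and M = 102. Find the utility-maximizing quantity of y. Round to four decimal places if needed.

From the CES first-order condition, 3·(y/x)^(1/3) = P_x/P_y.
Solve for the ratio: y/x = [(1/3)·P_x/P_y]^(3).
Substitute y = (y/x)·x into the budget: x* = M/(P_x + P_y·(y/x)).
Numerically y/x = 0.084371, so x* = 102/(5 + 3.8·0.084371) = 19.1707 and y* = 0.084371·19.1707 = 1.6175.

y* = 1.6175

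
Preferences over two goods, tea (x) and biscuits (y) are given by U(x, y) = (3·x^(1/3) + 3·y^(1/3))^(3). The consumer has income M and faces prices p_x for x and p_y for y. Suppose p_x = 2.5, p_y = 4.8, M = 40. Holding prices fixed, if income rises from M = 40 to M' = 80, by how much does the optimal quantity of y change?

From the CES first-order condition, (y/x)^(2/3) = p_x/p_y.
Solve for the ratio: y/x = [p_x/p_y]^(1.5).
Substitute y = (y/x)·x into the budget: x* = M/(p_x + p_y·(y/x)).
Numerically y/x = 0.375879, so x* = 40/(2.5 + 4.8·0.375879) = 9.2932 and y* = 0.375879·9.2932 = 3.4931.
At M' = 80: y* = 6.9862. Change: 6.9862 − 3.4931 = 3.4931.

Δy* = 3.4931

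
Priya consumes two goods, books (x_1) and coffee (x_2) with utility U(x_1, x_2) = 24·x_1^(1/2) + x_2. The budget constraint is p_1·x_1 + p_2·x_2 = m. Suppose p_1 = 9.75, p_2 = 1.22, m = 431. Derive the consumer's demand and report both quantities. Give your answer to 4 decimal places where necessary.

x_1* = 2.2546, x_2* = 335.2602

Plugging in: x_1* = (12·1.22/9.75)² = 2.2546, x_2* = 335.2602.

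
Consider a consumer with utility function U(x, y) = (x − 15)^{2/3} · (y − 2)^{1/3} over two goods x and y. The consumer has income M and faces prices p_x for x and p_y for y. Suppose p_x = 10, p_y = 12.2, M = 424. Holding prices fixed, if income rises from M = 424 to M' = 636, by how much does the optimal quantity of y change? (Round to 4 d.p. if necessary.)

MRS = 2·(y−2)/(x−15). Tangency with p_x/p_y gives y−2 = (1/2)·(p_x/p_y)·(x−15).
Substituting into the budget: x* = 15 + 2/3·(M − 15·p_x − 2·p_y)/p_x, and y* = 2 + 1/3·(…)/p_y.
Discretionary income = 424 − 15·10 − 2·12.2 = 249.6; y* = 2 + 1/3·249.6/12.2 = 8.8197.
At M' = 636: y* = 14.612. Change: 14.612 − 8.8197 = 5.7923.

Δy* = 5.7923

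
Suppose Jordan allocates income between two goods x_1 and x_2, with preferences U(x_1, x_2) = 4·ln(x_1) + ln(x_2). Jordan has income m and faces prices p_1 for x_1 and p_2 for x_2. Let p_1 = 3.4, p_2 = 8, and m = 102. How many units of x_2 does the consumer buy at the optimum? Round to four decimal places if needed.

x_2* = 2.55

Tangency: MRS = 4·x_2/x_1 = p_1/p_2.
So 4·p_2·x_2 = p_1·x_1; combined with the budget, a share 0.8 of income goes to x_1.
Demand: x_1*(p_1,p_2,m) = 0.8·m/p_1 and x_2* = 0.2·m/p_2.
At p_1=3.4, p_2=8, m=102: x_2* = 0.2·102/8 = 2.55.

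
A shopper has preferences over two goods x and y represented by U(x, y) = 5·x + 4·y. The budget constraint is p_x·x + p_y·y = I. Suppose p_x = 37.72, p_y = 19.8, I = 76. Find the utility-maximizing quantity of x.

Perfect substitutes: compare marginal utility per dollar. 5/p_x vs 4/p_y → 0.1326 vs 0.202.
y gives more utility per dollar, so spend all income on y: y* = I/p_y, x* = 0.
Numerically: x* = 0, y* = 3.8384.

x* = 0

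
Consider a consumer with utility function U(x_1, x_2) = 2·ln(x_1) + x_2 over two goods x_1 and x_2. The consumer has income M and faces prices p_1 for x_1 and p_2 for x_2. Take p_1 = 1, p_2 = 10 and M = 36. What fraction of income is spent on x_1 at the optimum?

So x_1*(p_1,p_2) = 2·p_2/p_1, independent of income; and x_2* = (M − 2·p_2)/p_2.
At the given prices: x_1* = 2·10/1 = 20, and x_2* = 1.6.
Expenditure on x_1: 1·20 = 20; share = 0.5556.

share on x_1 = 0.5556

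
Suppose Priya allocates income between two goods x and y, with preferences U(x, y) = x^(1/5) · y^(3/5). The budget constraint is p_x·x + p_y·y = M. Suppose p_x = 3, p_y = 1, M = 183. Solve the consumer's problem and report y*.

MU_x/MU_y = (0.2·y)/(0.6·x); tangency sets this equal to p_x/p_y.
So 0.2·p_y·y = 0.6·p_x·x; combined with the budget, a share 0.25 of income goes to x.
Demand: x*(p_x,p_y,M) = 0.25·M/p_x and y* = 0.75·M/p_y.
At p_x=3, p_y=1, M=183: y* = 0.75·183/1 = 137.25.

y* = 137.25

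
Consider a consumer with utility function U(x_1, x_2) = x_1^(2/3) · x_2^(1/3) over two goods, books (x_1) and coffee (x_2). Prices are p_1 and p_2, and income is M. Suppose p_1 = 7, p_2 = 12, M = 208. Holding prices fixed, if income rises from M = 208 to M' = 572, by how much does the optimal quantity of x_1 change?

Demand: x_1*(p_1,p_2,M) = 2/3·M/p_1 and x_2* = 1/3·M/p_2.
At p_1=7, p_2=12, M=208: x_1* = 2/3·208/7 = 19.8095.
At M' = 572: x_1* = 54.4762. Change: 54.4762 − 19.8095 = 34.6667.

Δx_1* = 34.6667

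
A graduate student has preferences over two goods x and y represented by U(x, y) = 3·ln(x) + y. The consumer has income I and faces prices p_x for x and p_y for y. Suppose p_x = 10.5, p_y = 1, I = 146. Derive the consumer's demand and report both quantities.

MU_x = 3/x, MU_y = 1. Tangency: 3/x = p_x/p_y.
So x*(p_x,p_y) = 3·p_y/p_x, independent of income; and y* = (I − 3·p_y)/p_y.
At the given prices: x* = 3·1/10.5 = 0.2857, and y* = 143.

x* = 0.2857, y* = 143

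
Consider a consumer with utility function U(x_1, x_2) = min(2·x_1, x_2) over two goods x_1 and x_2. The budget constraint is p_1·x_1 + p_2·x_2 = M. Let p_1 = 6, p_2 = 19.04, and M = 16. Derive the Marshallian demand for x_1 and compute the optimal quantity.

With perfect complements, no substitution: consume in ratio x_1:x_2 = 1:2.
Budget: p_1·x_1 + p_2·2·x_1 = M, so (p_1 + 2·p_2)·x_1 = M.
Demand: x_1*(p_1,p_2,M) = M/(p_1 + 2·p_2), x_2* = 2·M/(p_1 + 2·p_2).
Here 6 + 2·19.04 = 44.08, giving x_1* = 0.363.

x_1* = 0.363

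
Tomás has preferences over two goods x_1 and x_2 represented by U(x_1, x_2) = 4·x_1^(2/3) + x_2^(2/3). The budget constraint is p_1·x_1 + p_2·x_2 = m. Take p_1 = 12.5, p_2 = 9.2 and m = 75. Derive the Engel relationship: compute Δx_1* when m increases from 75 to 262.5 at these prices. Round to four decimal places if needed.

Δx_1* = 14.5795

MRS = MU_x_1/MU_x_2 = 4·(x_2/x_1)^(1/3). Set equal to p_1/p_2.
Hence x_2/x_1 = ((1/4)·p_1/p_2)^(1/(1/3)), i.e. raised to the 3 power.
With the ratio pinned down, the budget gives x_1* = m/(p_1 + p_2·(x_2/x_1)) and x_2* = (x_2/x_1)·x_1*.
Numerically x_2/x_1 = 0.039191, so x_1* = 75/(12.5 + 9.2·0.039191) = 5.8318.
At m' = 262.5: x_1* = 20.4112. Change: 20.4112 − 5.8318 = 14.5795.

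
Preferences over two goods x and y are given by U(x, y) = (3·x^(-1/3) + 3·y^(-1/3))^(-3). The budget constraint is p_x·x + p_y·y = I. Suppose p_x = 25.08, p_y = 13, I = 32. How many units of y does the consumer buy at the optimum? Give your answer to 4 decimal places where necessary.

y* = 1.1299

MU_x ∝ 3·x^(-4/3), MU_y ∝ 3·y^(-4/3), so MRS = (y/x)^(4/3) = p_x/p_y.
Hence y/x = (p_x/p_y)^(1/(4/3)), i.e. raised to the 0.75 power.
With the ratio pinned down, the budget gives x* = I/(p_x + p_y·(y/x)) and y* = (y/x)·x*.
Numerically y/x = 1.63696, so x* = 32/(25.08 + 13·1.63696) = 0.6902 and y* = 1.63696·0.6902 = 1.1299.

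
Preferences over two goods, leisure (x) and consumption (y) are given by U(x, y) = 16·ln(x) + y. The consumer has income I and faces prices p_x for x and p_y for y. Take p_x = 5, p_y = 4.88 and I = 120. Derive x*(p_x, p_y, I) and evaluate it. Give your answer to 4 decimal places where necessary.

x* = 15.616

At the given prices: x* = 16·4.88/5 = 15.616.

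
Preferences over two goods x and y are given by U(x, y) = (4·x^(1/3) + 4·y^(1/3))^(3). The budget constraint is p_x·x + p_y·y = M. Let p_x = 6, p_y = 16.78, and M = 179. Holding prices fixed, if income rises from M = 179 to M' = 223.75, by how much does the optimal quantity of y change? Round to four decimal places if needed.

Δy* = 0.998

MU_x ∝ 4·x^(-2/3), MU_y ∝ 4·y^(-2/3), so MRS = (y/x)^(2/3) = p_x/p_y.
Solve for the ratio: y/x = [p_x/p_y]^(1.5).
Substitute y = (y/x)·x into the budget: x* = M/(p_x + p_y·(y/x)).
Numerically y/x = 0.213815, so x* = 179/(6 + 16.78·0.213815) = 18.6695 and y* = 0.213815·18.6695 = 3.9918.
At M' = 223.75: y* = 4.9898. Change: 4.9898 − 3.9918 = 0.998.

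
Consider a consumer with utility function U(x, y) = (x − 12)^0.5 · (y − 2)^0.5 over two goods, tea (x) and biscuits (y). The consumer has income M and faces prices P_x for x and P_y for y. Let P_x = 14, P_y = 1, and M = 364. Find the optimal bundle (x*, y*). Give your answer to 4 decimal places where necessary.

x* = 18.9286, y* = 99

MRS = (y−2)/(x−12). Tangency with P_x/P_y gives y−2 = (P_x/P_y)·(x−12).
After buying the subsistence bundle (12, 2), a share 0.5 of the remaining income goes to x: x* = 12 + 0.5·(M − 12P_x − 2P_y)/P_x.
Discretionary income = 364 − 12·14 − 2·1 = 194; x* = 12 + 0.5·194/14 = 18.9286; y* = 2 + 0.5·194/1 = 99.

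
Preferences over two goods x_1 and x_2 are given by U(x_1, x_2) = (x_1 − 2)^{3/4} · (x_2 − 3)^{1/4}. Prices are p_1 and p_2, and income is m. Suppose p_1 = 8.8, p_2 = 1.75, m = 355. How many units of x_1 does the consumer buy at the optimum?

x_1* = 30.3082

MRS = 3·(x_2−3)/(x_1−2). Tangency with p_1/p_2 gives x_2−3 = (1/3)·(p_1/p_2)·(x_1−2).
After buying the subsistence bundle (2, 3), a share 0.75 of the remaining income goes to x_1: x_1* = 2 + 0.75·(m − 2p_1 − 3p_2)/p_1.
Discretionary income = 355 − 2·8.8 − 3·1.75 = 332.15; x_1* = 2 + 0.75·332.15/8.8 = 30.3082.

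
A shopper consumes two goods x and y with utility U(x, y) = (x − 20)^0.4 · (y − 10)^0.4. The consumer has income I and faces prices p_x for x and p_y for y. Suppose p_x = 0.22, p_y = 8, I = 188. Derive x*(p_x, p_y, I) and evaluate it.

x* = 255.4545

MRS = (y−10)/(x−20). Tangency with p_x/p_y gives y−10 = (p_x/p_y)·(x−20).
Substituting into the budget: x* = 20 + 0.5·(I − 20·p_x − 10·p_y)/p_x, and y* = 10 + 0.5·(…)/p_y.
Discretionary income = 188 − 20·0.22 − 10·8 = 103.6; x* = 20 + 0.5·103.6/0.22 = 255.4545.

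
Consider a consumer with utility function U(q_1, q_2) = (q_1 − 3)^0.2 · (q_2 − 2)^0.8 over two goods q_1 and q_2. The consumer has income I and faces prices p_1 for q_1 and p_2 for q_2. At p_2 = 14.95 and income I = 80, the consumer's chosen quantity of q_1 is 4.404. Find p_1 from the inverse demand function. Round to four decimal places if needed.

This is Cobb-Douglas in (q_1−3, q_2−2): tangency gives 0.2·p_2·(q_2−2) = 0.8·p_1·(q_1−3).
Substituting into the budget: q_1* = 3 + 0.2·(I − 3·p_1 − 2·p_2)/p_1, and q_2* = 2 + 0.8·(…)/p_2.
Set q_1* = 4.404 in the demand function and solve for p_1: p_1 = 5.

p_1 = 5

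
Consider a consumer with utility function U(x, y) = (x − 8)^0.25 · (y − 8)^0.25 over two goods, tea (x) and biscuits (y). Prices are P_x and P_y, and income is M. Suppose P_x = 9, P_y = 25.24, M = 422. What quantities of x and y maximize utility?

x* = 16.2267, y* = 10.9334

This is Cobb-Douglas in (x−8, y−8): tangency gives 0.25·P_y·(y−8) = 0.25·P_x·(x−8).
After buying the subsistence bundle (8, 8), a share 0.5 of the remaining income goes to x: x* = 8 + 0.5·(M − 8P_x − 8P_y)/P_x.
Discretionary income = 422 − 8·9 − 8·25.24 = 148.08; x* = 8 + 0.5·148.08/9 = 16.2267; y* = 8 + 0.5·148.08/25.24 = 10.9334.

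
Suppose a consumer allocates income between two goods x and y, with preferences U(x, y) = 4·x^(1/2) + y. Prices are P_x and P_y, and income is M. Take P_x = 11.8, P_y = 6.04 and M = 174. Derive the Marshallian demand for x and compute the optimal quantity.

Plugging in: x* = (2·6.04/11.8)² = 1.048.

x* = 1.048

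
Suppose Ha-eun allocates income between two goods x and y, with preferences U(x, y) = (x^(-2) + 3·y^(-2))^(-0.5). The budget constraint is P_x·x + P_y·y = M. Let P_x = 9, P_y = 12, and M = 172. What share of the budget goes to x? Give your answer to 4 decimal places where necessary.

share on x = 0.364

MRS = MU_x/MU_y = (1/3)·(y/x)^(3). Set equal to P_x/P_y.
Hence y/x = (3·P_x/P_y)^(1/(3)), i.e. raised to the 1/3 power.
With the ratio pinned down, the budget gives x* = M/(P_x + P_y·(y/x)) and y* = (y/x)·x*.
Numerically y/x = 1.310371, so x* = 172/(9 + 12·1.310371) = 6.9567 and y* = 1.310371·6.9567 = 9.1158.
Expenditure on x: 9·6.9567 = 62.6101; share = 0.364.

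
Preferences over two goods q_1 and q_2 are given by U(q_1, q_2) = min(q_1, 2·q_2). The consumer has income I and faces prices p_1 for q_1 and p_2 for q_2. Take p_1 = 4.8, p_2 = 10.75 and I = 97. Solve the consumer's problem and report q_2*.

Leontief preferences: the optimum is at the kink where q_1/2 = q_2/1, i.e. q_2 = (1/2)·q_1.
Budget: p_1·q_1 + p_2·(1/2)·q_1 = I, so (2·p_1 + p_2)·q_1 = 2·I.
Demand: q_1*(p_1,p_2,I) = 2·I/(2·p_1 + p_2), q_2* = I/(2·p_1 + p_2).
Here 2·4.8 + 10.75 = 20.35, giving q_2* = 4.7666.

q_2* = 4.7666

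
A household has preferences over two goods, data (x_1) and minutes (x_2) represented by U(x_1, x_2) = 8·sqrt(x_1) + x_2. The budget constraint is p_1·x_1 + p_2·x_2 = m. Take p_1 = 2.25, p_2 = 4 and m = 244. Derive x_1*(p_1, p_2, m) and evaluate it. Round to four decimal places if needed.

Utility is quasi-linear in x_2; the FOC for x_1 is 4/√x_1 = p_1/p_2.
Solve: √x_1 = 4·p_2/p_1, so x_1*(p_1,p_2) = (4·p_2/p_1)², and x_2* = (m − p_1·x_1*)/p_2.
Plugging in: x_1* = (4·4/2.25)² = 50.5679.

x_1* = 50.5679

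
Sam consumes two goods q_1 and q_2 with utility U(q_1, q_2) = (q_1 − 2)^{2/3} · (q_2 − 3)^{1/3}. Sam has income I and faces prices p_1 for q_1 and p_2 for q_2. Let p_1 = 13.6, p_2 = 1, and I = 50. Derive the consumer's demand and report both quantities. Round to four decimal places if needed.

q_1* = 2.9706, q_2* = 9.6

Let q_1' = q_1−2, q_2' = q_2−3. MRS = 2·q_2'/q_1' = p_1/p_2.
After buying the subsistence bundle (2, 3), a share 2/3 of the remaining income goes to q_1: q_1* = 2 + 2/3·(I − 2p_1 − 3p_2)/p_1.
Discretionary income = 50 − 2·13.6 − 3·1 = 19.8; q_1* = 2 + 2/3·19.8/13.6 = 2.9706; q_2* = 3 + 1/3·19.8/1 = 9.6.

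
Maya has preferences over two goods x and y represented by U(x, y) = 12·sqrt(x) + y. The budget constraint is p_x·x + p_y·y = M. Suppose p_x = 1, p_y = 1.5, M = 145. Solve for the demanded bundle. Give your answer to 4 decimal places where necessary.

Thus x* = (6·p_y/p_x)² — independent of M — with the rest of income spent on y.
Plugging in: x* = (6·1.5/1)² = 81, y* = 42.6667.

x* = 81, y* = 42.6667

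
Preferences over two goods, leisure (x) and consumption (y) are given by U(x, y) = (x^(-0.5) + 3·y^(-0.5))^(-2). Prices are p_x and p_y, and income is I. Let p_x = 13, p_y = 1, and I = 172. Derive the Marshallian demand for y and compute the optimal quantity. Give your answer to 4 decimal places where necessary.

From the CES first-order condition, (1/3)·(y/x)^(1.5) = p_x/p_y.
Hence y/x = (3·p_x/p_y)^(1/(1.5)), i.e. raised to the 2/3 power.
With the ratio pinned down, the budget gives x* = I/(p_x + p_y·(y/x)) and y* = (y/x)·x*.
Numerically y/x = 11.500315, so x* = 172/(13 + 1·11.500315) = 7.0203 and y* = 11.500315·7.0203 = 80.7359.

y* = 80.7359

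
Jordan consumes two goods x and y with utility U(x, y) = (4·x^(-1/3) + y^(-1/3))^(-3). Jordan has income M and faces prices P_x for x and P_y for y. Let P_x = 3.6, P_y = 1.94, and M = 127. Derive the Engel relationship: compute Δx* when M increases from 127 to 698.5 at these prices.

Δx* = 121.8416

From the CES first-order condition, 4·(y/x)^(4/3) = P_x/P_y.
Hence y/x = ((1/4)·P_x/P_y)^(1/(4/3)), i.e. raised to the 0.75 power.
Substitute y = (y/x)·x into the budget: x* = M/(P_x + P_y·(y/x)).
Numerically y/x = 0.562122, so x* = 127/(3.6 + 1.94·0.562122) = 27.0759.
At M' = 698.5: x* = 148.9175. Change: 148.9175 − 27.0759 = 121.8416.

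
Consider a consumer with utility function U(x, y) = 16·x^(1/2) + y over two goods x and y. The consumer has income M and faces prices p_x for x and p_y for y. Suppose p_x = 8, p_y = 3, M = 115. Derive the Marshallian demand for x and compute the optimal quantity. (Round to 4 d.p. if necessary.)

MU_x = 8/√x, MU_y = 1. Tangency: 8/√x = p_x/p_y.
Solve: √x = 8·p_y/p_x, so x*(p_x,p_y) = (8·p_y/p_x)², and y* = (M − p_x·x*)/p_y.
Plugging in: x* = (8·3/8)² = 9.

x* = 9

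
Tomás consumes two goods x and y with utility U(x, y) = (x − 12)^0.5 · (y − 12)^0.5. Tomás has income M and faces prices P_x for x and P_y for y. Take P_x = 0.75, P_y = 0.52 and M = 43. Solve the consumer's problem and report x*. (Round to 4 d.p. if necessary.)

Let x' = x−12, y' = y−12. MRS = y'/x' = P_x/P_y.
After buying the subsistence bundle (12, 12), a share 0.5 of the remaining income goes to x: x* = 12 + 0.5·(M − 12P_x − 12P_y)/P_x.
Discretionary income = 43 − 12·0.75 − 12·0.52 = 27.76; x* = 12 + 0.5·27.76/0.75 = 30.5067.

x* = 30.5067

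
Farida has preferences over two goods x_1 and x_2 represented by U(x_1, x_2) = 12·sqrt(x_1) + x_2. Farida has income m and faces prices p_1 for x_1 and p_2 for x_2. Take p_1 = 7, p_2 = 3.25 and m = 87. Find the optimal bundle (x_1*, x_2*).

Plugging in: x_1* = (6·3.25/7)² = 7.7602, x_2* = 10.0549.

x_1* = 7.7602, x_2* = 10.0549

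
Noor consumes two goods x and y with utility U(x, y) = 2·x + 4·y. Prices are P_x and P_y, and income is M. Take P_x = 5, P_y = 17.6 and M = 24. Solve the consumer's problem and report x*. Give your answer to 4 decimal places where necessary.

x* = 4.8

Perfect substitutes: compare marginal utility per dollar. 2/P_x vs 4/P_y → 0.4 vs 0.2273.
x gives more utility per dollar, so spend all income on x: x* = M/P_x, y* = 0.
Numerically: x* = 4.8, y* = 0.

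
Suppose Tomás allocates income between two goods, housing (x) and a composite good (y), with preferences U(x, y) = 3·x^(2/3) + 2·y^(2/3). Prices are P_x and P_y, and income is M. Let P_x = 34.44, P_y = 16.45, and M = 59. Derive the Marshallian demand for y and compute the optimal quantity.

MRS = MU_x/MU_y = (3/2)·(y/x)^(1/3). Set equal to P_x/P_y.
Solve for the ratio: y/x = [(2/3)·P_x/P_y]^(3).
Substitute y = (y/x)·x into the budget: x* = M/(P_x + P_y·(y/x)).
Numerically y/x = 2.719055, so x* = 59/(34.44 + 16.45·2.719055) = 0.7452 and y* = 2.719055·0.7452 = 2.0264.

y* = 2.0264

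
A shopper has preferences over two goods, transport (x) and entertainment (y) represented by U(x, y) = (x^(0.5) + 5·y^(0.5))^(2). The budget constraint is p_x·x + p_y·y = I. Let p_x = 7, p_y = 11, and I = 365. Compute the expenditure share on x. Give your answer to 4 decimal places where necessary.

MRS = MU_x/MU_y = (1/5)·(y/x)^(0.5). Set equal to p_x/p_y.
Solve for the ratio: y/x = [5·p_x/p_y]^(2).
Substitute y = (y/x)·x into the budget: x* = I/(p_x + p_y·(y/x)).
Numerically y/x = 10.123967, so x* = 365/(7 + 11·10.123967) = 3.0837 and y* = 10.123967·3.0837 = 31.2195.
Expenditure on x: 7·3.0837 = 21.586; share = 0.0591.

share on x = 0.0591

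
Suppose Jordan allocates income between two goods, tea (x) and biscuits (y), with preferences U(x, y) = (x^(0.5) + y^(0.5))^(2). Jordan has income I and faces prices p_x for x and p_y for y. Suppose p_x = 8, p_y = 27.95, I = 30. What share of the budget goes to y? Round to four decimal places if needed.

From the CES first-order condition, (y/x)^(0.5) = p_x/p_y.
Solve for the ratio: y/x = [p_x/p_y]^(2).
With the ratio pinned down, the budget gives x* = I/(p_x + p_y·(y/x)) and y* = (y/x)·x*.
Numerically y/x = 0.081925, so x* = 30/(8 + 27.95·0.081925) = 2.9155 and y* = 0.081925·2.9155 = 0.2389.
Expenditure on y: 27.95·0.2389 = 6.6759; share = 0.2225.

share on y = 0.2225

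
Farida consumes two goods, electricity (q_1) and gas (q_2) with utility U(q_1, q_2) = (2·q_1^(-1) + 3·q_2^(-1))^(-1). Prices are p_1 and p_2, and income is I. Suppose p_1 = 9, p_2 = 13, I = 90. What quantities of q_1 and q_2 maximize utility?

From the CES first-order condition, (2/3)·(q_2/q_1)^(2) = p_1/p_2.
Solve for the ratio: q_2/q_1 = [(3/2)·p_1/p_2]^(0.5).
With the ratio pinned down, the budget gives q_1* = I/(p_1 + p_2·(q_2/q_1)) and q_2* = (q_2/q_1)·q_1*.
Numerically q_2/q_1 = 1.019049, so q_1* = 90/(9 + 13·1.019049) = 4.0454 and q_2* = 1.019049·4.0454 = 4.1224.

q_1* = 4.0454, q_2* = 4.1224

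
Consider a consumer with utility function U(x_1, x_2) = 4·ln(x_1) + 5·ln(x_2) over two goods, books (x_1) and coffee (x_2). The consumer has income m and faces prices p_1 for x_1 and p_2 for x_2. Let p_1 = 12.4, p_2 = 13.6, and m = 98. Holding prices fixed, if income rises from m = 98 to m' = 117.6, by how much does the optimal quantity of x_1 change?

Δx_1* = 0.7025

MU_x_1/MU_x_2 = (4·x_2)/(5·x_1); tangency sets this equal to p_1/p_2.
Rearranging, p_2·x_2 = (5/4)·p_1·x_1. Substituting into the budget gives p_1·x_1·(1 + (5/4)) = m.
Demand: x_1*(p_1,p_2,m) = 4/9·m/p_1 and x_2* = 5/9·m/p_2.
At p_1=12.4, p_2=13.6, m=98: x_1* = 4/9·98/12.4 = 3.5125.
At m' = 117.6: x_1* = 4.2151. Change: 4.2151 − 3.5125 = 0.7025.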